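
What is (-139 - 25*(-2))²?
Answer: 7921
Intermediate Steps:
(-139 - 25*(-2))² = (-139 + 50)² = (-89)² = 7921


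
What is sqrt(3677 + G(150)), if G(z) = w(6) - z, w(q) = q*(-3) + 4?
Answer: sqrt(3513) ≈ 59.271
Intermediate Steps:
w(q) = 4 - 3*q (w(q) = -3*q + 4 = 4 - 3*q)
G(z) = -14 - z (G(z) = (4 - 3*6) - z = (4 - 18) - z = -14 - z)
sqrt(3677 + G(150)) = sqrt(3677 + (-14 - 1*150)) = sqrt(3677 + (-14 - 150)) = sqrt(3677 - 164) = sqrt(3513)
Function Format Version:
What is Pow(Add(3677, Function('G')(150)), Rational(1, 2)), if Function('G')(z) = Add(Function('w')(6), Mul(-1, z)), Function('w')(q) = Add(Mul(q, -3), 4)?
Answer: Pow(3513, Rational(1, 2)) ≈ 59.271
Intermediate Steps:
Function('w')(q) = Add(4, Mul(-3, q)) (Function('w')(q) = Add(Mul(-3, q), 4) = Add(4, Mul(-3, q)))
Function('G')(z) = Add(-14, Mul(-1, z)) (Function('G')(z) = Add(Add(4, Mul(-3, 6)), Mul(-1, z)) = Add(Add(4, -18), Mul(-1, z)) = Add(-14, Mul(-1, z)))
Pow(Add(3677, Function('G')(150)), Rational(1, 2)) = Pow(Add(3677, Add(-14, Mul(-1, 150))), Rational(1, 2)) = Pow(Add(3677, Add(-14, -150)), Rational(1, 2)) = Pow(Add(3677, -164), Rational(1, 2)) = Pow(3513, Rational(1, 2))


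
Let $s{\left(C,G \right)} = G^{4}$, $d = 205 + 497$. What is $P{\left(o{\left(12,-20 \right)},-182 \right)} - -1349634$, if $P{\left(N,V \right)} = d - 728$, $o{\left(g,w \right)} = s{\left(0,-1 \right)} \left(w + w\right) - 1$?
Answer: $1349608$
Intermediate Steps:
$d = 702$
$o{\left(g,w \right)} = -1 + 2 w$ ($o{\left(g,w \right)} = \left(-1\right)^{4} \left(w + w\right) - 1 = 1 \cdot 2 w - 1 = 2 w - 1 = -1 + 2 w$)
$P{\left(N,V \right)} = -26$ ($P{\left(N,V \right)} = 702 - 728 = -26$)
$P{\left(o{\left(12,-20 \right)},-182 \right)} - -1349634 = -26 - -1349634 = -26 + 1349634 = 1349608$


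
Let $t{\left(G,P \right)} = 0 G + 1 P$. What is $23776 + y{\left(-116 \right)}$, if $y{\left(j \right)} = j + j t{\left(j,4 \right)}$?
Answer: $23196$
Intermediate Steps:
$t{\left(G,P \right)} = P$ ($t{\left(G,P \right)} = 0 + P = P$)
$y{\left(j \right)} = 5 j$ ($y{\left(j \right)} = j + j 4 = j + 4 j = 5 j$)
$23776 + y{\left(-116 \right)} = 23776 + 5 \left(-116\right) = 23776 - 580 = 23196$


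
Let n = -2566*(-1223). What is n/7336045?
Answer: 3138218/7336045 ≈ 0.42778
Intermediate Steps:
n = 3138218
n/7336045 = 3138218/7336045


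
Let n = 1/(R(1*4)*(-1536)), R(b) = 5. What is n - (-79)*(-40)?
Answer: -24268801/7680 ≈ -3160.0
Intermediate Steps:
n = -1/7680 (n = 1/(5*(-1536)) = 1/(-7680) = -1/7680 ≈ -0.00013021)
n - (-79)*(-40) = -1/7680 - (-79)*(-40) = -1/7680 - 1*3160 = -1/7680 - 3160 = -24268801/7680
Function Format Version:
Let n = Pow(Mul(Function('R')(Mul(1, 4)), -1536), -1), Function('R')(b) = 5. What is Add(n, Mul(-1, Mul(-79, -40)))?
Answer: Rational(-24268801, 7680) ≈ -3160.0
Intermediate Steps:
n = Rational(-1, 7680) (n = Pow(Mul(5, -1536), -1) = Pow(-7680, -1) = Rational(-1, 7680) ≈ -0.00013021)
Add(n, Mul(-1, Mul(-79, -40))) = Add(Rational(-1, 7680), Mul(-1, Mul(-79, -40))) = Add(Rational(-1, 7680), Mul(-1, 3160)) = Add(Rational(-1, 7680), -3160) = Rational(-24268801, 7680)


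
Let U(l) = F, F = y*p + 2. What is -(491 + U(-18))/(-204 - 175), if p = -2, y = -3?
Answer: 499/379 ≈ 1.3166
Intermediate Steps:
F = 8 (F = -3*(-2) + 2 = 6 + 2 = 8)
U(l) = 8
-(491 + U(-18))/(-204 - 175) = -(491 + 8)/(-204 - 175) = -499/(-379) = -499*(-1)/379 = -1*(-499/379) = 499/379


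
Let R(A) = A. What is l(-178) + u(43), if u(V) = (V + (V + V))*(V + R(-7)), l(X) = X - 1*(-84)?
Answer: 4550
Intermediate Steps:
l(X) = 84 + X (l(X) = X + 84 = 84 + X)
u(V) = 3*V*(-7 + V) (u(V) = (V + (V + V))*(V - 7) = (V + 2*V)*(-7 + V) = (3*V)*(-7 + V) = 3*V*(-7 + V))
l(-178) + u(43) = (84 - 178) + 3*43*(-7 + 43) = -94 + 3*43*36 = -94 + 4644 = 4550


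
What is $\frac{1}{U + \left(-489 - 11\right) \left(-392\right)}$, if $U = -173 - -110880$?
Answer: $\frac{1}{306707} \approx 3.2604 \cdot 10^{-6}$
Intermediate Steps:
$U = 110707$ ($U = -173 + 110880 = 110707$)
$\frac{1}{U + \left(-489 - 11\right) \left(-392\right)} = \frac{1}{110707 + \left(-489 - 11\right) \left(-392\right)} = \frac{1}{110707 - -196000} = \frac{1}{110707 + 196000} = \frac{1}{306707}$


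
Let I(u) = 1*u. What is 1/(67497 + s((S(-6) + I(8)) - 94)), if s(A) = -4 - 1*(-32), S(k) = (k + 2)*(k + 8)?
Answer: 1/67525 ≈ 1.4809e-5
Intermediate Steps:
I(u) = u
S(k) = (2 + k)*(8 + k)
s(A) = 28 (s(A) = -4 + 32 = 28)
1/(67497 + s((S(-6) + I(8)) - 94)) = 1/(67497 + 28) = 1/67525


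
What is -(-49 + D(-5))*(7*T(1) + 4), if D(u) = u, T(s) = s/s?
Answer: 594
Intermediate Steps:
T(s) = 1
-(-49 + D(-5))*(7*T(1) + 4) = -(-49 - 5)*(7*1 + 4) = -(-54)*(7 + 4) = -(-54)*11 = -1*(-594) = 594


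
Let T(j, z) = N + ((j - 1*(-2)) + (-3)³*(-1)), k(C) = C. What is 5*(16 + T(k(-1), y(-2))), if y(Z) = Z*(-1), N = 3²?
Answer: 265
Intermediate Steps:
N = 9
y(Z) = -Z
T(j, z) = 38 + j (T(j, z) = 9 + ((j - 1*(-2)) + (-3)³*(-1)) = 9 + ((j + 2) - 27*(-1)) = 9 + ((2 + j) + 27) = 9 + (29 + j) = 38 + j)
5*(16 + T(k(-1), y(-2))) = 5*(16 + (38 - 1)) = 5*(16 + 37) = 5*53 = 265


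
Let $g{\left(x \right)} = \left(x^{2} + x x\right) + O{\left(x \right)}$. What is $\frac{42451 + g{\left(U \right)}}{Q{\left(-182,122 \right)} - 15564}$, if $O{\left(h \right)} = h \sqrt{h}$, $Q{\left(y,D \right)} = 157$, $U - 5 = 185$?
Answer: $- \frac{114651}{15407} - \frac{190 \sqrt{190}}{15407} \approx -7.6115$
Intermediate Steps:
$U = 190$ ($U = 5 + 185 = 190$)
$O{\left(h \right)} = h^{\frac{3}{2}}$
$g{\left(x \right)} = x^{\frac{3}{2}} + 2 x^{2}$ ($g{\left(x \right)} = \left(x^{2} + x x\right) + x^{\frac{3}{2}} = \left(x^{2} + x^{2}\right) + x^{\frac{3}{2}} = 2 x^{2} + x^{\frac{3}{2}} = x^{\frac{3}{2}} + 2 x^{2}$)
$\frac{42451 + g{\left(U \right)}}{Q{\left(-182,122 \right)} - 15564} = \frac{42451 + \left(190^{\frac{3}{2}} + 2 \cdot 190^{2}\right)}{157 - 15564} = \frac{42451 + \left(190 \sqrt{190} + 2 \cdot 36100\right)}{-15407} = \left(42451 + \left(190 \sqrt{190} + 72200\right)\right) \left(- \frac{1}{15407}\right) = \left(42451 + \left(72200 + 190 \sqrt{190}\right)\right) \left(- \frac{1}{15407}\right) = \left(114651 + 190 \sqrt{190}\right) \left(- \frac{1}{15407}\right) = - \frac{114651}{15407} - \frac{190 \sqrt{190}}{15407}$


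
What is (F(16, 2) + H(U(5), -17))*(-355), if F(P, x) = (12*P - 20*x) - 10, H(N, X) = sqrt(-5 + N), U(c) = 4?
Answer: -50410 - 355*I ≈ -50410.0 - 355.0*I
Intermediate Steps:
F(P, x) = -10 - 20*x + 12*P (F(P, x) = (-20*x + 12*P) - 10 = -10 - 20*x + 12*P)
(F(16, 2) + H(U(5), -17))*(-355) = ((-10 - 20*2 + 12*16) + sqrt(-5 + 4))*(-355) = ((-10 - 40 + 192) + sqrt(-1))*(-355) = (142 + I)*(-355) = -50410 - 355*I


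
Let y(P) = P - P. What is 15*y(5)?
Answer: 0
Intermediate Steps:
y(P) = 0
15*y(5) = 15*0 = 0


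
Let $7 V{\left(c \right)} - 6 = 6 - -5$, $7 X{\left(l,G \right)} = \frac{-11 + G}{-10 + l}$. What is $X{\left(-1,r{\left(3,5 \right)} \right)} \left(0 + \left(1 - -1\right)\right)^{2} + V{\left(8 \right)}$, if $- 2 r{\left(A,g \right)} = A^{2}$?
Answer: $\frac{249}{77} \approx 3.2338$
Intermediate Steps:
$r{\left(A,g \right)} = - \frac{A^{2}}{2}$
$X{\left(l,G \right)} = \frac{-11 + G}{7 \left(-10 + l\right)}$ ($X{\left(l,G \right)} = \frac{\left(-11 + G\right) \frac{1}{-10 + l}}{7} = \frac{\frac{1}{-10 + l} \left(-11 + G\right)}{7} = \frac{-11 + G}{7 \left(-10 + l\right)}$)
$V{\left(c \right)} = \frac{17}{7}$ ($V{\left(c \right)} = \frac{6}{7} + \frac{6 - -5}{7} = \frac{6}{7} + \frac{6 + 5}{7} = \frac{6}{7} + \frac{1}{7} \cdot 11 = \frac{6}{7} + \frac{11}{7} = \frac{17}{7}$)
$X{\left(-1,r{\left(3,5 \right)} \right)} \left(0 + \left(1 - -1\right)\right)^{2} + V{\left(8 \right)} = \frac{-11 - \frac{3^{2}}{2}}{7 \left(-10 - 1\right)} \left(0 + \left(1 - -1\right)\right)^{2} + \frac{17}{7} = \frac{-11 - \frac{9}{2}}{7 \left(-11\right)} \left(0 + \left(1 + 1\right)\right)^{2} + \frac{17}{7} = \frac{1}{7} \left(- \frac{1}{11}\right) \left(-11 - \frac{9}{2}\right) \left(0 + 2\right)^{2} + \frac{17}{7} = \frac{1}{7} \left(- \frac{1}{11}\right) \left(- \frac{31}{2}\right) 2^{2} + \frac{17}{7} = \frac{31}{154} \cdot 4 + \frac{17}{7} = \frac{62}{77} + \frac{17}{7} = \frac{249}{77}$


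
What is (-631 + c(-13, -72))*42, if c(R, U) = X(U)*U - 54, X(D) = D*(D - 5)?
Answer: -16793826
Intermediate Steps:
X(D) = D*(-5 + D)
c(R, U) = -54 + U²*(-5 + U) (c(R, U) = (U*(-5 + U))*U - 54 = U²*(-5 + U) - 54 = -54 + U²*(-5 + U))
(-631 + c(-13, -72))*42 = (-631 + (-54 + (-72)²*(-5 - 72)))*42 = (-631 + (-54 + 5184*(-77)))*42 = (-631 + (-54 - 399168))*42 = (-631 - 399222)*42 = -399853*42 = -16793826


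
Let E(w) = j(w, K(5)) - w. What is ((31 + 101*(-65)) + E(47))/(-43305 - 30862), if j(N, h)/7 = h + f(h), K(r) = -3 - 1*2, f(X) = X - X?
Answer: 6616/74167 ≈ 0.089204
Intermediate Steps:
f(X) = 0
K(r) = -5 (K(r) = -3 - 2 = -5)
j(N, h) = 7*h (j(N, h) = 7*(h + 0) = 7*h)
E(w) = -35 - w (E(w) = 7*(-5) - w = -35 - w)
((31 + 101*(-65)) + E(47))/(-43305 - 30862) = ((31 + 101*(-65)) + (-35 - 1*47))/(-43305 - 30862) = ((31 - 6565) + (-35 - 47))/(-74167) = (-6534 - 82)*(-1/74167) = -6616*(-1/74167) = 6616/74167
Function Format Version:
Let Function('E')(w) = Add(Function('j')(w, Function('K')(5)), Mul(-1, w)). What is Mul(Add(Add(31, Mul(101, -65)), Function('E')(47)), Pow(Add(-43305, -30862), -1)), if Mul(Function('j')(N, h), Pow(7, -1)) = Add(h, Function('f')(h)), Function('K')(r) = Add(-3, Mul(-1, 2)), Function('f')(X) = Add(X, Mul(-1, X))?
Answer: Rational(6616, 74167) ≈ 0.089204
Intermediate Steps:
Function('f')(X) = 0
Function('K')(r) = -5 (Function('K')(r) = Add(-3, -2) = -5)
Function('j')(N, h) = Mul(7, h) (Function('j')(N, h) = Mul(7, Add(h, 0)) = Mul(7, h))
Function('E')(w) = Add(-35, Mul(-1, w)) (Function('E')(w) = Add(Mul(7, -5), Mul(-1, w)) = Add(-35, Mul(-1, w)))
Mul(Add(Add(31, Mul(101, -65)), Function('E')(47)), Pow(Add(-43305, -30862), -1)) = Mul(Add(Add(31, Mul(101, -65)), Add(-35, Mul(-1, 47))), Pow(Add(-43305, -30862), -1)) = Mul(Add(Add(31, -6565), Add(-35, -47)), Pow(-74167, -1)) = Mul(Add(-6534, -82), Rational(-1, 74167)) = Mul(-6616, Rational(-1, 74167)) = Rational(6616, 74167)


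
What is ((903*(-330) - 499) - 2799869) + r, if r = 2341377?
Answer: -756981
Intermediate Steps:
((903*(-330) - 499) - 2799869) + r = ((903*(-330) - 499) - 2799869) + 2341377 = ((-297990 - 499) - 2799869) + 2341377 = (-298489 - 2799869) + 2341377 = -3098358 + 2341377 = -756981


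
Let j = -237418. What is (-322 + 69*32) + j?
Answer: -235532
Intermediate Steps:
(-322 + 69*32) + j = (-322 + 69*32) - 237418 = (-322 + 2208) - 237418 = 1886 - 237418 = -235532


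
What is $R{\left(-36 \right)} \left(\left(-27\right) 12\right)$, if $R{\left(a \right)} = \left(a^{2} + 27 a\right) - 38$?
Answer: $-92664$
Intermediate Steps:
$R{\left(a \right)} = -38 + a^{2} + 27 a$
$R{\left(-36 \right)} \left(\left(-27\right) 12\right) = \left(-38 + \left(-36\right)^{2} + 27 \left(-36\right)\right) \left(\left(-27\right) 12\right) = \left(-38 + 1296 - 972\right) \left(-324\right) = 286 \left(-324\right) = -92664$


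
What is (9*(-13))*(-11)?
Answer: 1287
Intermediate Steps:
(9*(-13))*(-11) = -117*(-11) = 1287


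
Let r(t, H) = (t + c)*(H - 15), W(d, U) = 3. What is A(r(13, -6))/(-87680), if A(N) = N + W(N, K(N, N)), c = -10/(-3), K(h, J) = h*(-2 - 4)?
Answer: 17/4384 ≈ 0.0038777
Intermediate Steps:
K(h, J) = -6*h (K(h, J) = h*(-6) = -6*h)
c = 10/3 (c = -10*(-⅓) = 10/3 ≈ 3.3333)
r(t, H) = (-15 + H)*(10/3 + t) (r(t, H) = (t + 10/3)*(H - 15) = (10/3 + t)*(-15 + H) = (-15 + H)*(10/3 + t))
A(N) = 3 + N (A(N) = N + 3 = 3 + N)
A(r(13, -6))/(-87680) = (3 + (-50 - 15*13 + (10/3)*(-6) - 6*13))/(-87680) = (3 + (-50 - 195 - 20 - 78))*(-1/87680) = (3 - 343)*(-1/87680) = -340*(-1/87680) = 17/4384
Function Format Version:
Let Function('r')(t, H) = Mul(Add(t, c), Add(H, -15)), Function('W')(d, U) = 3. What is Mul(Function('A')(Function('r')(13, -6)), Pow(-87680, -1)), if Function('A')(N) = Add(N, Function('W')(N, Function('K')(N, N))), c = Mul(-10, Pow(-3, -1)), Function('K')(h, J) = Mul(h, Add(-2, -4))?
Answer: Rational(17, 4384) ≈ 0.0038777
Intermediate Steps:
Function('K')(h, J) = Mul(-6, h) (Function('K')(h, J) = Mul(h, -6) = Mul(-6, h))
c = Rational(10, 3) (c = Mul(-10, Rational(-1, 3)) = Rational(10, 3) ≈ 3.3333)
Function('r')(t, H) = Mul(Add(-15, H), Add(Rational(10, 3), t)) (Function('r')(t, H) = Mul(Add(t, Rational(10, 3)), Add(H, -15)) = Mul(Add(Rational(10, 3), t), Add(-15, H)) = Mul(Add(-15, H), Add(Rational(10, 3), t)))
Function('A')(N) = Add(3, N) (Function('A')(N) = Add(N, 3) = Add(3, N))
Mul(Function('A')(Function('r')(13, -6)), Pow(-87680, -1)) = Mul(Add(3, Add(-50, Mul(-15, 13), Mul(Rational(10, 3), -6), Mul(-6, 13))), Pow(-87680, -1)) = Mul(Add(3, Add(-50, -195, -20, -78)), Rational(-1, 87680)) = Mul(Add(3, -343), Rational(-1, 87680)) = Mul(-340, Rational(-1, 87680)) = Rational(17, 4384)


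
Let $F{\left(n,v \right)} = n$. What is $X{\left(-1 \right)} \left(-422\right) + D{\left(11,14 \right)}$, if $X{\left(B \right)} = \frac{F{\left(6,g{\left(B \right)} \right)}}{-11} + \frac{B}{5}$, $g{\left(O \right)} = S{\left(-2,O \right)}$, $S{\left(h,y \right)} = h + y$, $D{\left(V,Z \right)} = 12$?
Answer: $\frac{17962}{55} \approx 326.58$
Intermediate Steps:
$g{\left(O \right)} = -2 + O$
$X{\left(B \right)} = - \frac{6}{11} + \frac{B}{5}$ ($X{\left(B \right)} = \frac{6}{-11} + \frac{B}{5} = 6 \left(- \frac{1}{11}\right) + B \frac{1}{5} = - \frac{6}{11} + \frac{B}{5}$)
$X{\left(-1 \right)} \left(-422\right) + D{\left(11,14 \right)} = \left(- \frac{6}{11} + \frac{1}{5} \left(-1\right)\right) \left(-422\right) + 12 = \left(- \frac{6}{11} - \frac{1}{5}\right) \left(-422\right) + 12 = \left(- \frac{41}{55}\right) \left(-422\right) + 12 = \frac{17302}{55} + 12 = \frac{17962}{55}$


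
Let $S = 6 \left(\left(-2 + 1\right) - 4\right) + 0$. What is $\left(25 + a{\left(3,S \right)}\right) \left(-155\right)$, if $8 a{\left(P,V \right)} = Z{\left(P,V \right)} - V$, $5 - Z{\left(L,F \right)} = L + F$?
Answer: $- \frac{20305}{4} \approx -5076.3$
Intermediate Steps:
$Z{\left(L,F \right)} = 5 - F - L$ ($Z{\left(L,F \right)} = 5 - \left(L + F\right) = 5 - \left(F + L\right) = 5 - F - L$)
$S = -30$ ($S = 6 \left(-1 - 4\right) + 0 = 6 \left(-5\right) + 0 = -30 + 0 = -30$)
$a{\left(P,V \right)} = \frac{5}{8} - \frac{V}{4} - \frac{P}{8}$ ($a{\left(P,V \right)} = \frac{\left(5 - V - P\right) - V}{8} = \frac{\left(5 - P - V\right) - V}{8} = \frac{5 - P - 2 V}{8} = \frac{5}{8} - \frac{V}{4} - \frac{P}{8}$)
$\left(25 + a{\left(3,S \right)}\right) \left(-155\right) = \left(25 - - \frac{31}{4}\right) \left(-155\right) = \left(25 + \left(\frac{5}{8} + \frac{15}{2} - \frac{3}{8}\right)\right) \left(-155\right) = \left(25 + \frac{31}{4}\right) \left(-155\right) = \frac{131}{4} \left(-155\right) = - \frac{20305}{4}$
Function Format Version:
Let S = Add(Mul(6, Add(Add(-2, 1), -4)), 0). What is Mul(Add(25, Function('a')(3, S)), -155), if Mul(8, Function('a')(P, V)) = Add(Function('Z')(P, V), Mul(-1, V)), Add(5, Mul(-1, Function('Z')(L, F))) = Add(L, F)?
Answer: Rational(-20305, 4) ≈ -5076.3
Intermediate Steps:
Function('Z')(L, F) = Add(5, Mul(-1, F), Mul(-1, L)) (Function('Z')(L, F) = Add(5, Mul(-1, Add(L, F))) = Add(5, Mul(-1, Add(F, L))) = Add(5, Add(Mul(-1, F), Mul(-1, L))) = Add(5, Mul(-1, F), Mul(-1, L)))
S = -30 (S = Add(Mul(6, Add(-1, -4)), 0) = Add(Mul(6, -5), 0) = Add(-30, 0) = -30)
Function('a')(P, V) = Add(Rational(5, 8), Mul(Rational(-1, 4), V), Mul(Rational(-1, 8), P)) (Function('a')(P, V) = Mul(Rational(1, 8), Add(Add(5, Mul(-1, V), Mul(-1, P)), Mul(-1, V))) = Mul(Rational(1, 8), Add(Add(5, Mul(-1, P), Mul(-1, V)), Mul(-1, V))) = Mul(Rational(1, 8), Add(5, Mul(-1, P), Mul(-2, V))) = Add(Rational(5, 8), Mul(Rational(-1, 4), V), Mul(Rational(-1, 8), P)))
Mul(Add(25, Function('a')(3, S)), -155) = Mul(Add(25, Add(Rational(5, 8), Mul(Rational(-1, 4), -30), Mul(Rational(-1, 8), 3))), -155) = Mul(Add(25, Add(Rational(5, 8), Rational(15, 2), Rational(-3, 8))), -155) = Mul(Add(25, Rational(31, 4)), -155) = Mul(Rational(131, 4), -155) = Rational(-20305, 4)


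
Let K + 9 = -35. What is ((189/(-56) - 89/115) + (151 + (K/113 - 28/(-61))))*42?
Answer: 19565838159/3170780 ≈ 6170.7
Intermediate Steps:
K = -44 (K = -9 - 35 = -44)
((189/(-56) - 89/115) + (151 + (K/113 - 28/(-61))))*42 = ((189/(-56) - 89/115) + (151 + (-44/113 - 28/(-61))))*42 = ((189*(-1/56) - 89*1/115) + (151 + (-44*1/113 - 28*(-1/61))))*42 = ((-27/8 - 89/115) + (151 + (-44/113 + 28/61)))*42 = (-3817/920 + (151 + 480/6893))*42 = (-3817/920 + 1041323/6893)*42 = (931706579/6341560)*42 = 19565838159/3170780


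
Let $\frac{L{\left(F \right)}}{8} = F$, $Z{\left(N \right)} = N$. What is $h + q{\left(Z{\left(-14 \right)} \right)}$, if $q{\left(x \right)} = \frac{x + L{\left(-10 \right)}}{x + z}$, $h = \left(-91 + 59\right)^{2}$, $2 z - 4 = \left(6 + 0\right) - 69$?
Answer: $\frac{89276}{87} \approx 1026.2$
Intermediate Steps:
$L{\left(F \right)} = 8 F$
$z = - \frac{59}{2}$ ($z = 2 + \frac{\left(6 + 0\right) - 69}{2} = 2 + \frac{6 - 69}{2} = 2 + \frac{1}{2} \left(-63\right) = 2 - \frac{63}{2} = - \frac{59}{2} \approx -29.5$)
$h = 1024$ ($h = \left(-32\right)^{2} = 1024$)
$q{\left(x \right)} = \frac{-80 + x}{- \frac{59}{2} + x}$ ($q{\left(x \right)} = \frac{x + 8 \left(-10\right)}{x - \frac{59}{2}} = \frac{x - 80}{- \frac{59}{2} + x} = \frac{-80 + x}{- \frac{59}{2} + x}$)
$h + q{\left(Z{\left(-14 \right)} \right)} = 1024 + \frac{2 \left(-80 - 14\right)}{-59 + 2 \left(-14\right)} = 1024 + 2 \frac{1}{-59 - 28} \left(-94\right) = 1024 + 2 \frac{1}{-87} \left(-94\right) = 1024 + 2 \left(- \frac{1}{87}\right) \left(-94\right) = 1024 + \frac{188}{87} = \frac{89276}{87}$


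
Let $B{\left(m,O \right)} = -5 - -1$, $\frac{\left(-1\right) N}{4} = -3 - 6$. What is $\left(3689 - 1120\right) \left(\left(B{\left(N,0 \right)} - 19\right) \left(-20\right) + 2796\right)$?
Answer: $8364664$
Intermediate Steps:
$N = 36$ ($N = - 4 \left(-3 - 6\right) = \left(-4\right) \left(-9\right) = 36$)
$B{\left(m,O \right)} = -4$ ($B{\left(m,O \right)} = -5 + 1 = -4$)
$\left(3689 - 1120\right) \left(\left(B{\left(N,0 \right)} - 19\right) \left(-20\right) + 2796\right) = \left(3689 - 1120\right) \left(\left(-4 - 19\right) \left(-20\right) + 2796\right) = 2569 \left(\left(-23\right) \left(-20\right) + 2796\right) = 2569 \left(460 + 2796\right) = 2569 \cdot 3256 = 8364664$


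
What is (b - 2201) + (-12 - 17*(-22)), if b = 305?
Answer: -1534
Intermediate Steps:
(b - 2201) + (-12 - 17*(-22)) = (305 - 2201) + (-12 - 17*(-22)) = -1896 + (-12 + 374) = -1896 + 362 = -1534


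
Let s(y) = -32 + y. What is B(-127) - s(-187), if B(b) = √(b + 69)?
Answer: 219 + I*√58 ≈ 219.0 + 7.6158*I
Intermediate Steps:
B(b) = √(69 + b)
B(-127) - s(-187) = √(69 - 127) - (-32 - 187) = √(-58) - 1*(-219) = I*√58 + 219 = 219 + I*√58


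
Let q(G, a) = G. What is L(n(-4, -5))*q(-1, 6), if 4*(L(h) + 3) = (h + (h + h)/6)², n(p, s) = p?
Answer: -37/9 ≈ -4.1111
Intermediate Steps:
L(h) = -3 + 4*h²/9 (L(h) = -3 + (h + (h + h)/6)²/4 = -3 + (h + (2*h)/6)²/4 = -3 + (h + h/3)²/4 = -3 + (4*h/3)²/4 = -3 + (16*h²/9)/4 = -3 + 4*h²/9)
L(n(-4, -5))*q(-1, 6) = (-3 + (4/9)*(-4)²)*(-1) = (-3 + (4/9)*16)*(-1) = (-3 + 64/9)*(-1) = (37/9)*(-1) = -37/9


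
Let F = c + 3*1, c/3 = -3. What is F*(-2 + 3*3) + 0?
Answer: -42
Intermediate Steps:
c = -9 (c = 3*(-3) = -9)
F = -6 (F = -9 + 3*1 = -9 + 3 = -6)
F*(-2 + 3*3) + 0 = -6*(-2 + 3*3) + 0 = -6*(-2 + 9) + 0 = -6*7 + 0 = -42 + 0 = -42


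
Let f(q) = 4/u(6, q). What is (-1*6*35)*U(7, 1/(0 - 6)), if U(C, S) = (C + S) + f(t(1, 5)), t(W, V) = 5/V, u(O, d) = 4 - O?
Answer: -1015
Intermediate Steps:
f(q) = -2 (f(q) = 4/(4 - 1*6) = 4/(4 - 6) = 4/(-2) = 4*(-½) = -2)
U(C, S) = -2 + C + S (U(C, S) = (C + S) - 2 = -2 + C + S)
(-1*6*35)*U(7, 1/(0 - 6)) = (-1*6*35)*(-2 + 7 + 1/(0 - 6)) = (-6*35)*(-2 + 7 + 1/(-6)) = -210*(-2 + 7 - ⅙) = -210*29/6 = -1015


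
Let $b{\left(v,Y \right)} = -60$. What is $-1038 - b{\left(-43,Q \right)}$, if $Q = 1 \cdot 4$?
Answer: $-978$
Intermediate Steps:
$Q = 4$
$-1038 - b{\left(-43,Q \right)} = -1038 - -60 = -1038 + 60 = -978$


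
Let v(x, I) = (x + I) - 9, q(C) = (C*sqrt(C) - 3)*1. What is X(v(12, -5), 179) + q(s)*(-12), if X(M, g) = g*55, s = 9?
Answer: 9557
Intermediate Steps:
q(C) = -3 + C**(3/2) (q(C) = (C**(3/2) - 3)*1 = (-3 + C**(3/2))*1 = -3 + C**(3/2))
v(x, I) = -9 + I + x (v(x, I) = (I + x) - 9 = -9 + I + x)
X(M, g) = 55*g
X(v(12, -5), 179) + q(s)*(-12) = 55*179 + (-3 + 9**(3/2))*(-12) = 9845 + (-3 + 27)*(-12) = 9845 + 24*(-12) = 9845 - 288 = 9557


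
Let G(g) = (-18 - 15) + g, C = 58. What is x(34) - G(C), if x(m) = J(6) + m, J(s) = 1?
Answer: 10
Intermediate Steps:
x(m) = 1 + m
G(g) = -33 + g
x(34) - G(C) = (1 + 34) - (-33 + 58) = 35 - 1*25 = 35 - 25 = 10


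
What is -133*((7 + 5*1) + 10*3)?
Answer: -5586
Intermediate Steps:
-133*((7 + 5*1) + 10*3) = -133*((7 + 5) + 30) = -133*(12 + 30) = -133*42 = -5586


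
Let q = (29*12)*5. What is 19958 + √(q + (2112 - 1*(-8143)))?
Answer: 19958 + √11995 ≈ 20068.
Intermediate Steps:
q = 1740 (q = 348*5 = 1740)
19958 + √(q + (2112 - 1*(-8143))) = 19958 + √(1740 + (2112 - 1*(-8143))) = 19958 + √(1740 + (2112 + 8143)) = 19958 + √(1740 + 10255) = 19958 + √11995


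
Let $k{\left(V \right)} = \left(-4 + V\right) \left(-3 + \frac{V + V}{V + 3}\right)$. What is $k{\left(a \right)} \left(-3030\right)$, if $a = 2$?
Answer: $-13332$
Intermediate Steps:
$k{\left(V \right)} = \left(-4 + V\right) \left(-3 + \frac{2 V}{3 + V}\right)$
$k{\left(a \right)} \left(-3030\right) = \frac{36 - 2^{2} - 10}{3 + 2} \left(-3030\right) = \frac{36 - 4 - 10}{5} \left(-3030\right) = \frac{1}{5} \cdot 22 \left(-3030\right) = \frac{22}{5} \left(-3030\right) = -13332$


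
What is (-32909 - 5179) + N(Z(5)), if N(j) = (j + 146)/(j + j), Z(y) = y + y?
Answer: -190401/5 ≈ -38080.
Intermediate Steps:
Z(y) = 2*y
N(j) = (146 + j)/(2*j) (N(j) = (146 + j)/((2*j)) = (146 + j)*(1/(2*j)) = (146 + j)/(2*j))
(-32909 - 5179) + N(Z(5)) = (-32909 - 5179) + (146 + 2*5)/(2*((2*5))) = -38088 + (½)*(146 + 10)/10 = -38088 + (½)*(⅒)*156 = -38088 + 39/5 = -190401/5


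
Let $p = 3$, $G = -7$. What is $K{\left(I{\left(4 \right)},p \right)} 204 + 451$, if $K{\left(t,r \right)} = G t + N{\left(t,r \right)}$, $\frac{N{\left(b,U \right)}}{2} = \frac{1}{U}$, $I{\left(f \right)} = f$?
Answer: $-5125$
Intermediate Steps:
$N{\left(b,U \right)} = \frac{2}{U}$
$K{\left(t,r \right)} = - 7 t + \frac{2}{r}$
$K{\left(I{\left(4 \right)},p \right)} 204 + 451 = \left(\left(-7\right) 4 + \frac{2}{3}\right) 204 + 451 = \left(-28 + 2 \cdot \frac{1}{3}\right) 204 + 451 = \left(-28 + \frac{2}{3}\right) 204 + 451 = \left(- \frac{82}{3}\right) 204 + 451 = -5576 + 451 = -5125$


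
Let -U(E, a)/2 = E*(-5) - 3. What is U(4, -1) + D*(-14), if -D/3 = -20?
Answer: -794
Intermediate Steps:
D = 60 (D = -3*(-20) = 60)
U(E, a) = 6 + 10*E (U(E, a) = -2*(E*(-5) - 3) = -2*(-5*E - 3) = -2*(-3 - 5*E) = 6 + 10*E)
U(4, -1) + D*(-14) = (6 + 10*4) + 60*(-14) = (6 + 40) - 840 = 46 - 840 = -794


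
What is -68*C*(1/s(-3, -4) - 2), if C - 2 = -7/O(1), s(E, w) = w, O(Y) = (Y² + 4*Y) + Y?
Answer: 255/2 ≈ 127.50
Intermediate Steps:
O(Y) = Y² + 5*Y
C = ⅚ (C = 2 - 7/(5 + 1) = 2 - 7/(1*6) = 2 - 7/6 = ⅚ ≈ 0.83333)
-68*C*(1/s(-3, -4) - 2) = -170*(1/(-4) - 2)/3 = -170*(-¼ - 2)/3 = -170*(-9)/(3*4) = -68*(-15/8) = 255/2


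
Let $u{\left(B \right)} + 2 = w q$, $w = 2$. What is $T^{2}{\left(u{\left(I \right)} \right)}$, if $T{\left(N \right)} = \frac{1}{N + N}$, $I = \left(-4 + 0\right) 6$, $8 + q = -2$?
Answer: $\frac{1}{1936} \approx 0.00051653$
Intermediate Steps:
$q = -10$ ($q = -8 - 2 = -10$)
$I = -24$ ($I = \left(-4\right) 6 = -24$)
$u{\left(B \right)} = -22$ ($u{\left(B \right)} = -2 + 2 \left(-10\right) = -2 - 20 = -22$)
$T{\left(N \right)} = \frac{1}{2 N}$
$T^{2}{\left(u{\left(I \right)} \right)} = \left(\frac{1}{2 \left(-22\right)}\right)^{2} = \left(\frac{1}{2} \left(- \frac{1}{22}\right)\right)^{2} = \left(- \frac{1}{44}\right)^{2} = \frac{1}{1936}$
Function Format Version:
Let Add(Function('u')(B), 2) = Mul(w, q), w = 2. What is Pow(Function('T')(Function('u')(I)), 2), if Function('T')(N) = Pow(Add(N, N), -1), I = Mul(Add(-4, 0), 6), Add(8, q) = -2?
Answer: Rational(1, 1936) ≈ 0.00051653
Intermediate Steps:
q = -10 (q = Add(-8, -2) = -10)
I = -24 (I = Mul(-4, 6) = -24)
Function('u')(B) = -22 (Function('u')(B) = Add(-2, Mul(2, -10)) = Add(-2, -20) = -22)
Function('T')(N) = Mul(Rational(1, 2), Pow(N, -1)) (Function('T')(N) = Pow(Mul(2, N), -1) = Mul(Rational(1, 2), Pow(N, -1)))
Pow(Function('T')(Function('u')(I)), 2) = Pow(Mul(Rational(1, 2), Pow(-22, -1)), 2) = Pow(Mul(Rational(1, 2), Rational(-1, 22)), 2) = Pow(Rational(-1, 44), 2) = Rational(1, 1936)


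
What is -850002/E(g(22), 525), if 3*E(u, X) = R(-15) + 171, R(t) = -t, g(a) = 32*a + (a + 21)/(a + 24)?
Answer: -425001/31 ≈ -13710.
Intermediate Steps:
g(a) = 32*a + (21 + a)/(24 + a)
E(u, X) = 62 (E(u, X) = (-1*(-15) + 171)/3 = (15 + 171)/3 = (⅓)*186 = 62)
-850002/E(g(22), 525) = -850002/62 = -850002*1/62 = -425001/31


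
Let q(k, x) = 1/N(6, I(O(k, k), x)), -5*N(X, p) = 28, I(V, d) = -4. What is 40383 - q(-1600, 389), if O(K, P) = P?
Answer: 1130729/28 ≈ 40383.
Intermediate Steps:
N(X, p) = -28/5 (N(X, p) = -1/5*28 = -28/5)
q(k, x) = -5/28 (q(k, x) = 1/(-28/5) = -5/28)
40383 - q(-1600, 389) = 40383 - 1*(-5/28) = 40383 + 5/28 = 1130729/28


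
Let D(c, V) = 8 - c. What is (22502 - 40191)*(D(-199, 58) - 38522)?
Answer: 677754035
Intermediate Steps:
(22502 - 40191)*(D(-199, 58) - 38522) = (22502 - 40191)*((8 - 1*(-199)) - 38522) = -17689*((8 + 199) - 38522) = -17689*(207 - 38522) = -17689*(-38315) = 677754035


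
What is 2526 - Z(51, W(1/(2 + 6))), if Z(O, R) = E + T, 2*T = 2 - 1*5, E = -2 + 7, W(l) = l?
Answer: 5045/2 ≈ 2522.5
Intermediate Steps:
E = 5
T = -3/2 (T = (2 - 1*5)/2 = (2 - 5)/2 = (½)*(-3) = -3/2 ≈ -1.5000)
Z(O, R) = 7/2 (Z(O, R) = 5 - 3/2 = 7/2)
2526 - Z(51, W(1/(2 + 6))) = 2526 - 1*7/2 = 2526 - 7/2 = 5045/2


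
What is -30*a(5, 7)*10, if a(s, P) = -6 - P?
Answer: 3900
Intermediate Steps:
-30*a(5, 7)*10 = -30*(-6 - 1*7)*10 = -30*(-6 - 7)*10 = -30*(-13)*10 = 390*10 = 3900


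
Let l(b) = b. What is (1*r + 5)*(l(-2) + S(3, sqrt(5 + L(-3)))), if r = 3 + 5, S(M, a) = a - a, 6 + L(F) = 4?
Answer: -26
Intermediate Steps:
L(F) = -2 (L(F) = -6 + 4 = -2)
S(M, a) = 0
r = 8
(1*r + 5)*(l(-2) + S(3, sqrt(5 + L(-3)))) = (1*8 + 5)*(-2 + 0) = (8 + 5)*(-2) = 13*(-2) = -26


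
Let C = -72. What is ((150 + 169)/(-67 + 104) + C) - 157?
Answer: -8154/37 ≈ -220.38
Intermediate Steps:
((150 + 169)/(-67 + 104) + C) - 157 = ((150 + 169)/(-67 + 104) - 72) - 157 = (319/37 - 72) - 157 = -2345/37 - 157 = -8154/37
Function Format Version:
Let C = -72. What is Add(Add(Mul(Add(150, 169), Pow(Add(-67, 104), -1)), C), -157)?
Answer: Rational(-8154, 37) ≈ -220.38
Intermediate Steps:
Add(Add(Mul(Add(150, 169), Pow(Add(-67, 104), -1)), C), -157) = Add(Add(Mul(Add(150, 169), Pow(Add(-67, 104), -1)), -72), -157) = Add(Add(Mul(319, Pow(37, -1)), -72), -157) = Add(Add(Mul(319, Rational(1, 37)), -72), -157) = Add(Add(Rational(319, 37), -72), -157) = Add(Rational(-2345, 37), -157) = Rational(-8154, 37)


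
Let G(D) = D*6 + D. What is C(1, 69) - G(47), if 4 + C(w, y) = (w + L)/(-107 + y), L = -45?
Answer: -6305/19 ≈ -331.84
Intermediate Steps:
C(w, y) = -4 + (-45 + w)/(-107 + y) (C(w, y) = -4 + (w - 45)/(-107 + y) = -4 + (-45 + w)/(-107 + y))
G(D) = 7*D (G(D) = 6*D + D = 7*D)
C(1, 69) - G(47) = (383 + 1 - 4*69)/(-107 + 69) - 7*47 = (383 + 1 - 276)/(-38) - 1*329 = -1/38*108 - 329 = -54/19 - 329 = -6305/19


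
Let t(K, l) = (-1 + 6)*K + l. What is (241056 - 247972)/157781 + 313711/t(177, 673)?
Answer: 3806681551/18909446 ≈ 201.31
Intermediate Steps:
t(K, l) = l + 5*K (t(K, l) = 5*K + l = l + 5*K)
(241056 - 247972)/157781 + 313711/t(177, 673) = (241056 - 247972)/157781 + 313711/(673 + 5*177) = -6916*1/157781 + 313711/(673 + 885) = -532/12137 + 313711/1558 = 3806681551/18909446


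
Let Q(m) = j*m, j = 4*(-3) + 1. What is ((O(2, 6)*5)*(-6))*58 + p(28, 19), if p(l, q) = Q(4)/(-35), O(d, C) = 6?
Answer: -365356/35 ≈ -10439.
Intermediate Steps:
j = -11 (j = -12 + 1 = -11)
Q(m) = -11*m
p(l, q) = 44/35 (p(l, q) = -11*4/(-35) = -44*(-1/35) = 44/35)
((O(2, 6)*5)*(-6))*58 + p(28, 19) = ((6*5)*(-6))*58 + 44/35 = (30*(-6))*58 + 44/35 = -180*58 + 44/35 = -10440 + 44/35 = -365356/35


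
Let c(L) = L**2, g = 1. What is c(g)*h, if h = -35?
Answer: -35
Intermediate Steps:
c(g)*h = 1**2*(-35) = 1*(-35) = -35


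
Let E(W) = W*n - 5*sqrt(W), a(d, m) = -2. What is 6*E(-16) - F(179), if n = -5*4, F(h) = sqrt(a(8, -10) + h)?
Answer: 1920 - sqrt(177) - 120*I ≈ 1906.7 - 120.0*I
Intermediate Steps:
F(h) = sqrt(-2 + h)
n = -20
E(W) = -20*W - 5*sqrt(W) (E(W) = W*(-20) - 5*sqrt(W) = -20*W - 5*sqrt(W))
6*E(-16) - F(179) = 6*(-20*(-16) - 20*I) - sqrt(-2 + 179) = 6*(320 - 20*I) - sqrt(177) = (1920 - 120*I) - sqrt(177) = 1920 - sqrt(177) - 120*I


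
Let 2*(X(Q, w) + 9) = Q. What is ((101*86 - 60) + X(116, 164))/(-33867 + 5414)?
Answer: -8675/28453 ≈ -0.30489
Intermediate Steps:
X(Q, w) = -9 + Q/2
((101*86 - 60) + X(116, 164))/(-33867 + 5414) = ((101*86 - 60) + (-9 + (½)*116))/(-33867 + 5414) = ((8686 - 60) + (-9 + 58))/(-28453) = (8626 + 49)*(-1/28453) = 8675*(-1/28453) = -8675/28453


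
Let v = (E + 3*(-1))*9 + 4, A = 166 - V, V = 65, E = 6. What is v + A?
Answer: 132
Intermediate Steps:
A = 101 (A = 166 - 1*65 = 166 - 65 = 101)
v = 31 (v = (6 + 3*(-1))*9 + 4 = (6 - 3)*9 + 4 = 3*9 + 4 = 27 + 4 = 31)
v + A = 31 + 101 = 132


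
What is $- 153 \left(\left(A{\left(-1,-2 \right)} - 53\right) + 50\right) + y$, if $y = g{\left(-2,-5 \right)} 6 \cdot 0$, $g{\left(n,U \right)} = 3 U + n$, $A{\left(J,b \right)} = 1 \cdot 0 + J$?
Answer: $612$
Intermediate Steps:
$A{\left(J,b \right)} = J$ ($A{\left(J,b \right)} = 0 + J = J$)
$g{\left(n,U \right)} = n + 3 U$
$y = 0$ ($y = \left(-2 + 3 \left(-5\right)\right) 6 \cdot 0 = \left(-2 - 15\right) 6 \cdot 0 = \left(-17\right) 6 \cdot 0 = \left(-102\right) 0 = 0$)
$- 153 \left(\left(A{\left(-1,-2 \right)} - 53\right) + 50\right) + y = - 153 \left(\left(-1 - 53\right) + 50\right) + 0 = - 153 \left(-54 + 50\right) + 0 = \left(-153\right) \left(-4\right) + 0 = 612 + 0 = 612$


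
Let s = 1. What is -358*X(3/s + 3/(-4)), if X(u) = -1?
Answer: 358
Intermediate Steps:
-358*X(3/s + 3/(-4)) = -358*(-1) = 358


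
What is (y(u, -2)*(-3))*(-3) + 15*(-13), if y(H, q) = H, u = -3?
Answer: -222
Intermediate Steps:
(y(u, -2)*(-3))*(-3) + 15*(-13) = -3*(-3)*(-3) + 15*(-13) = 9*(-3) - 195 = -27 - 195 = -222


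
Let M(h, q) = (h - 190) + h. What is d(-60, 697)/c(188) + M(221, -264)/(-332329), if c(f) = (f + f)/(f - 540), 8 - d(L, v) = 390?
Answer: 5585773988/15619463 ≈ 357.62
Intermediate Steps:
d(L, v) = -382 (d(L, v) = 8 - 1*390 = 8 - 390 = -382)
c(f) = 2*f/(-540 + f) (c(f) = (2*f)/(-540 + f) = 2*f/(-540 + f))
M(h, q) = -190 + 2*h (M(h, q) = (-190 + h) + h = -190 + 2*h)
d(-60, 697)/c(188) + M(221, -264)/(-332329) = -382/(2*188/(-540 + 188)) + (-190 + 2*221)/(-332329) = -382/(2*188/(-352)) + (-190 + 442)*(-1/332329) = -382/(2*188*(-1/352)) + 252*(-1/332329) = -382/(-47/44) - 252/332329 = -382*(-44/47) - 252/332329 = 16808/47 - 252/332329 = 5585773988/15619463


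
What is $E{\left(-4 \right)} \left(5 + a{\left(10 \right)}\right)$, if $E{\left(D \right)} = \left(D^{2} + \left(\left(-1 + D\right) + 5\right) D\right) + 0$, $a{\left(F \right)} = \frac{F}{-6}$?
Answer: $\frac{160}{3} \approx 53.333$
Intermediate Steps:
$a{\left(F \right)} = - \frac{F}{6}$ ($a{\left(F \right)} = F \left(- \frac{1}{6}\right) = - \frac{F}{6}$)
$E{\left(D \right)} = D^{2} + D \left(4 + D\right)$ ($E{\left(D \right)} = \left(D^{2} + \left(4 + D\right) D\right) + 0 = \left(D^{2} + D \left(4 + D\right)\right) + 0 = D^{2} + D \left(4 + D\right)$)
$E{\left(-4 \right)} \left(5 + a{\left(10 \right)}\right) = 2 \left(-4\right) \left(2 - 4\right) \left(5 - \frac{5}{3}\right) = 2 \left(-4\right) \left(-2\right) \left(5 - \frac{5}{3}\right) = 16 \cdot \frac{10}{3} = \frac{160}{3}$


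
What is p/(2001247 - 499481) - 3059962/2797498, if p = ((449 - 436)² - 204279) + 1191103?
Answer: -131016853527/300084812962 ≈ -0.43660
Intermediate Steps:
p = 986993 (p = (13² - 204279) + 1191103 = (169 - 204279) + 1191103 = -204110 + 1191103 = 986993)
p/(2001247 - 499481) - 3059962/2797498 = 986993/(2001247 - 499481) - 3059962/2797498 = 986993/1501766 - 3059962*1/2797498 = 986993*(1/1501766) - 1529981/1398749 = 140999/214538 - 1529981/1398749 = -131016853527/300084812962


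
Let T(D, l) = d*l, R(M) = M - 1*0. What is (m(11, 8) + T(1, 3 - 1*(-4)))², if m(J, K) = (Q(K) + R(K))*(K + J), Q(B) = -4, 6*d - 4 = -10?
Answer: 4761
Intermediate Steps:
d = -1 (d = ⅔ + (⅙)*(-10) = ⅔ - 5/3 = -1)
R(M) = M (R(M) = M + 0 = M)
T(D, l) = -l
m(J, K) = (-4 + K)*(J + K) (m(J, K) = (-4 + K)*(K + J) = (-4 + K)*(J + K))
(m(11, 8) + T(1, 3 - 1*(-4)))² = ((8² - 4*11 - 4*8 + 11*8) - (3 - 1*(-4)))² = ((64 - 44 - 32 + 88) - (3 + 4))² = (76 - 1*7)² = (76 - 7)² = 69² = 4761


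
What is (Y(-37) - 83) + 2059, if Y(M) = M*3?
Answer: 1865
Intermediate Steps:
Y(M) = 3*M
(Y(-37) - 83) + 2059 = (3*(-37) - 83) + 2059 = (-111 - 83) + 2059 = -194 + 2059 = 1865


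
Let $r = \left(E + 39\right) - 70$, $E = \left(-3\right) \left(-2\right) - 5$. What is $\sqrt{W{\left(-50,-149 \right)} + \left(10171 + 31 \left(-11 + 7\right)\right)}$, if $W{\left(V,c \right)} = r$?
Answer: $3 \sqrt{1113} \approx 100.08$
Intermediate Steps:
$E = 1$ ($E = 6 - 5 = 1$)
$r = -30$ ($r = \left(1 + 39\right) - 70 = 40 - 70 = -30$)
$W{\left(V,c \right)} = -30$
$\sqrt{W{\left(-50,-149 \right)} + \left(10171 + 31 \left(-11 + 7\right)\right)} = \sqrt{-30 + \left(10171 + 31 \left(-11 + 7\right)\right)} = \sqrt{-30 + \left(10171 + 31 \left(-4\right)\right)} = \sqrt{-30 + \left(10171 - 124\right)} = \sqrt{-30 + 10047} = \sqrt{10017} = 3 \sqrt{1113}$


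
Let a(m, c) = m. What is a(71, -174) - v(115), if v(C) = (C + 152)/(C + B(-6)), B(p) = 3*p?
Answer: 6620/97 ≈ 68.247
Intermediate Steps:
v(C) = (152 + C)/(-18 + C) (v(C) = (C + 152)/(C + 3*(-6)) = (152 + C)/(C - 18) = (152 + C)/(-18 + C))
a(71, -174) - v(115) = 71 - (152 + 115)/(-18 + 115) = 71 - 267/97 = 6620/97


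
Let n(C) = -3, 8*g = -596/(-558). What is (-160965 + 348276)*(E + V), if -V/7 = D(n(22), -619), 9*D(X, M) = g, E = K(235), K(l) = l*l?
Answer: 34632483794509/3348 ≈ 1.0344e+10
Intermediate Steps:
g = 149/1116 (g = (-596/(-558))/8 = (-596*(-1/558))/8 = (⅛)*(298/279) = 149/1116 ≈ 0.13351)
K(l) = l²
E = 55225 (E = 235² = 55225)
D(X, M) = 149/10044 (D(X, M) = (⅑)*(149/1116) = 149/10044)
V = -1043/10044 (V = -7*149/10044 = -1043/10044 ≈ -0.10384)
(-160965 + 348276)*(E + V) = (-160965 + 348276)*(55225 - 1043/10044) = 187311*(554678857/10044) = 34632483794509/3348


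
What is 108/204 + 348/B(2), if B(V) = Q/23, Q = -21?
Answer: -45293/119 ≈ -380.61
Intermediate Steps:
B(V) = -21/23
108/204 + 348/B(2) = 108/204 + 348/(-21/23) = 108*(1/204) + 348*(-23/21) = 9/17 - 2668/7 = -45293/119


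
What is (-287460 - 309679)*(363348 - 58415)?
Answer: -182087386687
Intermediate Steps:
(-287460 - 309679)*(363348 - 58415) = -597139*304933 = -182087386687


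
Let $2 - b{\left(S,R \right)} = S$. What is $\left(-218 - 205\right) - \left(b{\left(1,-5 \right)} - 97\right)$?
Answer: $-327$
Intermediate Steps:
$b{\left(S,R \right)} = 2 - S$
$\left(-218 - 205\right) - \left(b{\left(1,-5 \right)} - 97\right) = \left(-218 - 205\right) - \left(\left(2 - 1\right) - 97\right) = -423 - \left(1 - 97\right) = -423 - -96 = -423 + 96 = -327$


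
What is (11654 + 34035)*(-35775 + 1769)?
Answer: -1553700134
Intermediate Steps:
(11654 + 34035)*(-35775 + 1769) = 45689*(-34006) = -1553700134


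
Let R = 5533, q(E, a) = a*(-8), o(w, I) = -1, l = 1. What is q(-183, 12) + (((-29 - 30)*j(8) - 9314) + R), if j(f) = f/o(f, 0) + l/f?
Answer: -27299/8 ≈ -3412.4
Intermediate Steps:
q(E, a) = -8*a
j(f) = 1/f - f (j(f) = f/(-1) + 1/f = f*(-1) + 1/f = -f + 1/f = 1/f - f)
q(-183, 12) + (((-29 - 30)*j(8) - 9314) + R) = -8*12 + (((-29 - 30)*(1/8 - 1*8) - 9314) + 5533) = -96 + ((-59*(⅛ - 8) - 9314) + 5533) = -96 + ((-59*(-63/8) - 9314) + 5533) = -96 + ((3717/8 - 9314) + 5533) = -96 + (-70795/8 + 5533) = -96 - 26531/8 = -27299/8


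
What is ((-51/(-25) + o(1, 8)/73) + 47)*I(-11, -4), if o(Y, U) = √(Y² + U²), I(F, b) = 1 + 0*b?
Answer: 1226/25 + √65/73 ≈ 49.150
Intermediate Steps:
I(F, b) = 1 (I(F, b) = 1 + 0 = 1)
o(Y, U) = √(U² + Y²)
((-51/(-25) + o(1, 8)/73) + 47)*I(-11, -4) = ((-51/(-25) + √(8² + 1²)/73) + 47)*1 = ((-51*(-1/25) + √(64 + 1)*(1/73)) + 47)*1 = ((51/25 + √65*(1/73)) + 47)*1 = ((51/25 + √65/73) + 47)*1 = (1226/25 + √65/73)*1 = 1226/25 + √65/73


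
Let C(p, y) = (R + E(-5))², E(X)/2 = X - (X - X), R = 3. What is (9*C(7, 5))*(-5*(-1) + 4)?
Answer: 3969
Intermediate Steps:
E(X) = 2*X (E(X) = 2*(X - (X - X)) = 2*(X - 1*0) = 2*(X + 0) = 2*X)
C(p, y) = 49 (C(p, y) = (3 + 2*(-5))² = (3 - 10)² = (-7)² = 49)
(9*C(7, 5))*(-5*(-1) + 4) = (9*49)*(-5*(-1) + 4) = 441*(5 + 4) = 441*9 = 3969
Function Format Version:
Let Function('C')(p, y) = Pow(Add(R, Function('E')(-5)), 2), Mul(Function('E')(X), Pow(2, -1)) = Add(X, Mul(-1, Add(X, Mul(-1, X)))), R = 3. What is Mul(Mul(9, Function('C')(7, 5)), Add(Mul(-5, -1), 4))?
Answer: 3969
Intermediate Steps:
Function('E')(X) = Mul(2, X) (Function('E')(X) = Mul(2, Add(X, Mul(-1, Add(X, Mul(-1, X))))) = Mul(2, Add(X, Mul(-1, 0))) = Mul(2, Add(X, 0)) = Mul(2, X))
Function('C')(p, y) = 49 (Function('C')(p, y) = Pow(Add(3, Mul(2, -5)), 2) = Pow(Add(3, -10), 2) = Pow(-7, 2) = 49)
Mul(Mul(9, Function('C')(7, 5)), Add(Mul(-5, -1), 4)) = Mul(Mul(9, 49), Add(Mul(-5, -1), 4)) = Mul(441, Add(5, 4)) = Mul(441, 9) = 3969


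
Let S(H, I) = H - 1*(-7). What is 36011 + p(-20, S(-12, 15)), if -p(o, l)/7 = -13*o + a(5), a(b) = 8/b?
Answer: 170899/5 ≈ 34180.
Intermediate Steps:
S(H, I) = 7 + H (S(H, I) = H + 7 = 7 + H)
p(o, l) = -56/5 + 91*o (p(o, l) = -7*(-13*o + 8/5) = -7*(8/5 - 13*o) = -56/5 + 91*o)
36011 + p(-20, S(-12, 15)) = 36011 + (-56/5 + 91*(-20)) = 36011 + (-56/5 - 1820) = 36011 - 9156/5 = 170899/5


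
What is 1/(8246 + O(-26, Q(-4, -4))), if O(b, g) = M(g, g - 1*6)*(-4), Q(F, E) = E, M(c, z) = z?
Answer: 1/8286 ≈ 0.00012069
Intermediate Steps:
O(b, g) = 24 - 4*g (O(b, g) = (g - 1*6)*(-4) = (g - 6)*(-4) = (-6 + g)*(-4) = 24 - 4*g)
1/(8246 + O(-26, Q(-4, -4))) = 1/(8246 + (24 - 4*(-4))) = 1/(8246 + (24 + 16)) = 1/(8246 + 40) = 1/8286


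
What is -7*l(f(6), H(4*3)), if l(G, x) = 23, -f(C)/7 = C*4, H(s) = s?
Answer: -161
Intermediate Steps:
f(C) = -28*C (f(C) = -7*C*4 = -28*C)
-7*l(f(6), H(4*3)) = -7*23 = -161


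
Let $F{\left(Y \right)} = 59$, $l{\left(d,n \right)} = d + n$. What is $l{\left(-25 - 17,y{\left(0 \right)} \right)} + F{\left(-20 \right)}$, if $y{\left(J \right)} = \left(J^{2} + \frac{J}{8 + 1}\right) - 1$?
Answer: $16$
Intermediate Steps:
$y{\left(J \right)} = -1 + J^{2} + \frac{J}{9}$ ($y{\left(J \right)} = \left(J^{2} + \frac{J}{9}\right) - 1 = -1 + J^{2} + \frac{J}{9}$)
$l{\left(-25 - 17,y{\left(0 \right)} \right)} + F{\left(-20 \right)} = \left(\left(-25 - 17\right) + \left(-1 + 0^{2} + \frac{1}{9} \cdot 0\right)\right) + 59 = \left(-42 + \left(-1 + 0 + 0\right)\right) + 59 = \left(-42 - 1\right) + 59 = -43 + 59 = 16$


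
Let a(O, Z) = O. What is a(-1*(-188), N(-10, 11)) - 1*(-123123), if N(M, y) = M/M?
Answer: 123311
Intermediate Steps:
N(M, y) = 1
a(-1*(-188), N(-10, 11)) - 1*(-123123) = -1*(-188) - 1*(-123123) = 188 + 123123 = 123311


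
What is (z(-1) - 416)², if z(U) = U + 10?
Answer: 165649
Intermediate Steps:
z(U) = 10 + U
(z(-1) - 416)² = ((10 - 1) - 416)² = (9 - 416)² = (-407)² = 165649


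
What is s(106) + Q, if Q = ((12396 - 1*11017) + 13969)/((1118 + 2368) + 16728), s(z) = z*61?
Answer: 21786512/3369 ≈ 6466.8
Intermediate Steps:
s(z) = 61*z
Q = 2558/3369 (Q = ((12396 - 11017) + 13969)/(3486 + 16728) = (1379 + 13969)/20214 = 15348*(1/20214) = 2558/3369 ≈ 0.75928)
s(106) + Q = 61*106 + 2558/3369 = 6466 + 2558/3369 = 21786512/3369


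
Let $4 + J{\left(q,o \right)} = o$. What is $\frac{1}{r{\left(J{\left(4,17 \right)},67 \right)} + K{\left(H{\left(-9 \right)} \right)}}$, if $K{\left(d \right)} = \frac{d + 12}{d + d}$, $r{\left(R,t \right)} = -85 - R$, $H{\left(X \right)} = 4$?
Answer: $- \frac{1}{96} \approx -0.010417$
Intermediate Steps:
$J{\left(q,o \right)} = -4 + o$
$K{\left(d \right)} = \frac{12 + d}{2 d}$
$\frac{1}{r{\left(J{\left(4,17 \right)},67 \right)} + K{\left(H{\left(-9 \right)} \right)}} = \frac{1}{\left(-85 - \left(-4 + 17\right)\right) + \frac{12 + 4}{2 \cdot 4}} = \frac{1}{\left(-85 - 13\right) + \frac{1}{2} \cdot \frac{1}{4} \cdot 16} = \frac{1}{\left(-85 - 13\right) + 2} = \frac{1}{-98 + 2} = \frac{1}{-96} = - \frac{1}{96}$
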